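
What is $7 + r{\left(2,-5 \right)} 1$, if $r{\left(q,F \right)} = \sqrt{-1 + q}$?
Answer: $8$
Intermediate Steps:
$7 + r{\left(2,-5 \right)} 1 = 7 + \sqrt{-1 + 2} \cdot 1 = 7 + \sqrt{1} \cdot 1 = 7 + 1 \cdot 1 = 7 + 1 = 8$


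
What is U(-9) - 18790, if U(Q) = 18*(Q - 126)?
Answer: -21220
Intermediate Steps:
U(Q) = -2268 + 18*Q (U(Q) = 18*(-126 + Q) = -2268 + 18*Q)
U(-9) - 18790 = (-2268 + 18*(-9)) - 18790 = (-2268 - 162) - 18790 = -2430 - 18790 = -21220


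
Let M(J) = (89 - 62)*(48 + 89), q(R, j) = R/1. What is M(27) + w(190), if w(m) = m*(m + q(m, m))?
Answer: 75899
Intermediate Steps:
q(R, j) = R (q(R, j) = R*1 = R)
w(m) = 2*m² (w(m) = m*(m + m) = m*(2*m) = 2*m²)
M(J) = 3699 (M(J) = 27*137 = 3699)
M(27) + w(190) = 3699 + 2*190² = 3699 + 2*36100 = 3699 + 72200 = 75899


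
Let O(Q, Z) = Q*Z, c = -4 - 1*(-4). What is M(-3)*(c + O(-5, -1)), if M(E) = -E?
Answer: 15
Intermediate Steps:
c = 0 (c = -4 + 4 = 0)
M(-3)*(c + O(-5, -1)) = (-1*(-3))*(0 - 5*(-1)) = 3*(0 + 5) = 3*5 = 15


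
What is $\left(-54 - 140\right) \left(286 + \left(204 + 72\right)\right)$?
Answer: $-109028$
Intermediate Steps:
$\left(-54 - 140\right) \left(286 + \left(204 + 72\right)\right) = - 194 \left(286 + 276\right) = \left(-194\right) 562 = -109028$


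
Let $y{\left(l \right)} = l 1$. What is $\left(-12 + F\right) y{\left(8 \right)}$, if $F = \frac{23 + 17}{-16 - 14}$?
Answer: $- \frac{320}{3} \approx -106.67$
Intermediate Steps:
$F = - \frac{4}{3}$ ($F = \frac{40}{-30} = 40 \left(- \frac{1}{30}\right) = - \frac{4}{3} \approx -1.3333$)
$y{\left(l \right)} = l$
$\left(-12 + F\right) y{\left(8 \right)} = \left(-12 - \frac{4}{3}\right) 8 = \left(- \frac{40}{3}\right) 8 = - \frac{320}{3}$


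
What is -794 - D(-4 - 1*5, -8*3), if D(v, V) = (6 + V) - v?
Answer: -785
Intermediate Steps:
D(v, V) = 6 + V - v
-794 - D(-4 - 1*5, -8*3) = -794 - (6 - 8*3 - (-4 - 1*5)) = -794 - (6 - 24 - (-4 - 5)) = -794 - (6 - 24 - 1*(-9)) = -794 - (6 - 24 + 9) = -794 - 1*(-9) = -794 + 9 = -785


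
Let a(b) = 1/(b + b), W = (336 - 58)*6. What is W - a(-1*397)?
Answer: 1324393/794 ≈ 1668.0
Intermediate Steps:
W = 1668 (W = 278*6 = 1668)
a(b) = 1/(2*b)
W - a(-1*397) = 1668 - 1/(2*((-1*397))) = 1668 - 1/(2*(-397)) = 1668 - (-1)/(2*397) = 1668 - 1*(-1/794) = 1668 + 1/794 = 1324393/794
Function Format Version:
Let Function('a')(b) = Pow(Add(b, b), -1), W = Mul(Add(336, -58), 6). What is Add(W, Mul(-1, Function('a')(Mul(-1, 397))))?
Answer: Rational(1324393, 794) ≈ 1668.0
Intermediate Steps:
W = 1668 (W = Mul(278, 6) = 1668)
Function('a')(b) = Mul(Rational(1, 2), Pow(b, -1)) (Function('a')(b) = Pow(Mul(2, b), -1) = Mul(Rational(1, 2), Pow(b, -1)))
Add(W, Mul(-1, Function('a')(Mul(-1, 397)))) = Add(1668, Mul(-1, Mul(Rational(1, 2), Pow(Mul(-1, 397), -1)))) = Add(1668, Mul(-1, Mul(Rational(1, 2), Pow(-397, -1)))) = Add(1668, Mul(-1, Mul(Rational(1, 2), Rational(-1, 397)))) = Add(1668, Mul(-1, Rational(-1, 794))) = Add(1668, Rational(1, 794)) = Rational(1324393, 794)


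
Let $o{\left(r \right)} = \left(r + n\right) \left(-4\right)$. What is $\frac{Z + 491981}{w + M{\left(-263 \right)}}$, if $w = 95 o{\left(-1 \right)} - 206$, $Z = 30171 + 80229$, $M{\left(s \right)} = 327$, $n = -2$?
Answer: $\frac{46337}{97} \approx 477.7$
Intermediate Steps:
$o{\left(r \right)} = 8 - 4 r$ ($o{\left(r \right)} = \left(r - 2\right) \left(-4\right) = \left(-2 + r\right) \left(-4\right) = 8 - 4 r$)
$Z = 110400$
$w = 934$ ($w = 95 \left(8 - -4\right) - 206 = 95 \left(8 + 4\right) - 206 = 95 \cdot 12 - 206 = 1140 - 206 = 934$)
$\frac{Z + 491981}{w + M{\left(-263 \right)}} = \frac{110400 + 491981}{934 + 327} = \frac{602381}{1261} = 602381 \cdot \frac{1}{1261} = \frac{46337}{97}$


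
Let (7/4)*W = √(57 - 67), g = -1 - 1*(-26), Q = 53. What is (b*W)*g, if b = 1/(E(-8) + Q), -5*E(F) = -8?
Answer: 500*I*√10/1911 ≈ 0.82739*I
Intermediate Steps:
E(F) = 8/5 (E(F) = -⅕*(-8) = 8/5)
g = 25 (g = -1 + 26 = 25)
W = 4*I*√10/7 (W = 4*√(57 - 67)/7 = 4*√(-10)/7 = 4*(I*√10)/7 = 4*I*√10/7 ≈ 1.807*I)
b = 5/273 (b = 1/(8/5 + 53) = 1/(273/5) = 5/273 ≈ 0.018315)
(b*W)*g = (5*(4*I*√10/7)/273)*25 = (20*I*√10/1911)*25 = 500*I*√10/1911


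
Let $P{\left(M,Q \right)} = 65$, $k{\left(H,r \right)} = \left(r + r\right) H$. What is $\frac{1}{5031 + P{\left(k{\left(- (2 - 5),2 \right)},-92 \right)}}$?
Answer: $\frac{1}{5096} \approx 0.00019623$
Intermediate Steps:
$k{\left(H,r \right)} = 2 H r$ ($k{\left(H,r \right)} = 2 r H = 2 H r$)
$\frac{1}{5031 + P{\left(k{\left(- (2 - 5),2 \right)},-92 \right)}} = \frac{1}{5031 + 65} = \frac{1}{5096}$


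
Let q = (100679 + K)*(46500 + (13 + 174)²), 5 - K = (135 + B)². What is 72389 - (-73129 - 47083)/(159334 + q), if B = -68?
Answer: 567317645076133/7837069789 ≈ 72389.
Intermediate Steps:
K = -4484 (K = 5 - (135 - 68)² = 5 - 1*67² = 5 - 1*4489 = 5 - 4489 = -4484)
q = 7836910455 (q = (100679 - 4484)*(46500 + (13 + 174)²) = 96195*(46500 + 187²) = 96195*(46500 + 34969) = 96195*81469 = 7836910455)
72389 - (-73129 - 47083)/(159334 + q) = 72389 - (-73129 - 47083)/(159334 + 7836910455) = 72389 - (-120212)/7837069789 = 72389 - 1*(-120212/7837069789) = 72389 + 120212/7837069789 = 567317645076133/7837069789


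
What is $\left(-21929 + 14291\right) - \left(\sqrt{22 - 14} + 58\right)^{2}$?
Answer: $-11010 - 232 \sqrt{2} \approx -11338.0$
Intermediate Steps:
$\left(-21929 + 14291\right) - \left(\sqrt{22 - 14} + 58\right)^{2} = -7638 - \left(\sqrt{8} + 58\right)^{2} = -7638 - \left(2 \sqrt{2} + 58\right)^{2} = -7638 - \left(58 + 2 \sqrt{2}\right)^{2}$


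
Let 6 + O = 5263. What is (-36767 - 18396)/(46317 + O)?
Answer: -55163/51574 ≈ -1.0696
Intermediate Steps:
O = 5257 (O = -6 + 5263 = 5257)
(-36767 - 18396)/(46317 + O) = (-36767 - 18396)/(46317 + 5257) = -55163/51574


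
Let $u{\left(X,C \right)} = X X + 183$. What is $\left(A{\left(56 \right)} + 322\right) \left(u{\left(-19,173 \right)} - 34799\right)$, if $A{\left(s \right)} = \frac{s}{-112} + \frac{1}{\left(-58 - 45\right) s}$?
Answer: $- \frac{63522848805}{5768} \approx -1.1013 \cdot 10^{7}$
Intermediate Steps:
$u{\left(X,C \right)} = 183 + X^{2}$ ($u{\left(X,C \right)} = X^{2} + 183 = 183 + X^{2}$)
$A{\left(s \right)} = - \frac{1}{103 s} - \frac{s}{112}$ ($A{\left(s \right)} = s \left(- \frac{1}{112}\right) + \frac{1}{\left(-103\right) s} = - \frac{s}{112} - \frac{1}{103 s} = - \frac{1}{103 s} - \frac{s}{112}$)
$\left(A{\left(56 \right)} + 322\right) \left(u{\left(-19,173 \right)} - 34799\right) = \left(\left(- \frac{1}{103 \cdot 56} - \frac{1}{2}\right) + 322\right) \left(\left(183 + \left(-19\right)^{2}\right) - 34799\right) = \left(\left(\left(- \frac{1}{103}\right) \frac{1}{56} - \frac{1}{2}\right) + 322\right) \left(\left(183 + 361\right) - 34799\right) = \left(\left(- \frac{1}{5768} - \frac{1}{2}\right) + 322\right) \left(544 - 34799\right) = \left(- \frac{2885}{5768} + 322\right) \left(-34255\right) = \frac{1854411}{5768} \left(-34255\right) = - \frac{63522848805}{5768}$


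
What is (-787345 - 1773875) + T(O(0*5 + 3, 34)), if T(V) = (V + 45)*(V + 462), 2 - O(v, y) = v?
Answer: -2540936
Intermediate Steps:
O(v, y) = 2 - v
T(V) = (45 + V)*(462 + V)
(-787345 - 1773875) + T(O(0*5 + 3, 34)) = (-787345 - 1773875) + (20790 + (2 - (0*5 + 3))**2 + 507*(2 - (0*5 + 3))) = -2561220 + (20790 + (2 - (0 + 3))**2 + 507*(2 - (0 + 3))) = -2561220 + (20790 + (2 - 1*3)**2 + 507*(2 - 1*3)) = -2561220 + (20790 + (2 - 3)**2 + 507*(2 - 3)) = -2561220 + (20790 + (-1)**2 + 507*(-1)) = -2561220 + (20790 + 1 - 507) = -2561220 + 20284 = -2540936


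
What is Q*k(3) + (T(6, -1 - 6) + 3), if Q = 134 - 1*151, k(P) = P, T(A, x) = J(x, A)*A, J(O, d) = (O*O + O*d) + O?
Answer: -48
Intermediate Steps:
J(O, d) = O + O² + O*d (J(O, d) = (O² + O*d) + O = O + O² + O*d)
T(A, x) = A*x*(1 + A + x) (T(A, x) = (x*(1 + x + A))*A = (x*(1 + A + x))*A = A*x*(1 + A + x))
Q = -17 (Q = 134 - 151 = -17)
Q*k(3) + (T(6, -1 - 6) + 3) = -17*3 + (6*(-1 - 6)*(1 + 6 + (-1 - 6)) + 3) = -51 + (6*(-7)*(1 + 6 - 7) + 3) = -51 + (6*(-7)*0 + 3) = -51 + (0 + 3) = -51 + 3 = -48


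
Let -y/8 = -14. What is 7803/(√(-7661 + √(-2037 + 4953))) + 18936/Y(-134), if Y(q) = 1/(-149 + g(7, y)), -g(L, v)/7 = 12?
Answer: -4412088 - 7803*I*√7607/7607 ≈ -4.4121e+6 - 89.465*I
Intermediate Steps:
y = 112 (y = -8*(-14) = 112)
g(L, v) = -84 (g(L, v) = -7*12 = -84)
Y(q) = -1/233 (Y(q) = 1/(-149 - 84) = 1/(-233) = -1/233)
7803/(√(-7661 + √(-2037 + 4953))) + 18936/Y(-134) = 7803/(√(-7661 + √(-2037 + 4953))) + 18936/(-1/233) = 7803/(√(-7661 + √2916)) + 18936*(-233) = 7803/(√(-7661 + 54)) - 4412088 = 7803/(√(-7607)) - 4412088 = 7803/((I*√7607)) - 4412088 = 7803*(-I*√7607/7607) - 4412088 = -7803*I*√7607/7607 - 4412088 = -4412088 - 7803*I*√7607/7607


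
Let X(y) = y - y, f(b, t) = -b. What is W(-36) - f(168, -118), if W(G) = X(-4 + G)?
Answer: 168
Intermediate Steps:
X(y) = 0
W(G) = 0
W(-36) - f(168, -118) = 0 - (-1)*168 = 0 - 1*(-168) = 0 + 168 = 168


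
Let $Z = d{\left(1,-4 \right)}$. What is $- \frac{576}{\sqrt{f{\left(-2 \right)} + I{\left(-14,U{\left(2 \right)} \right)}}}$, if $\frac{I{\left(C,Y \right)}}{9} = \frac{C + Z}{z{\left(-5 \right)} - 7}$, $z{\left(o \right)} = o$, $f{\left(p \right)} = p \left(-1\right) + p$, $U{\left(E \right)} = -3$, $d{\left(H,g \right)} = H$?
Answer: $- \frac{384 \sqrt{39}}{13} \approx -184.47$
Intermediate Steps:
$Z = 1$
$f{\left(p \right)} = 0$ ($f{\left(p \right)} = - p + p = 0$)
$I{\left(C,Y \right)} = - \frac{3}{4} - \frac{3 C}{4}$ ($I{\left(C,Y \right)} = 9 \frac{C + 1}{-5 - 7} = 9 \frac{1 + C}{-12} = 9 \left(1 + C\right) \left(- \frac{1}{12}\right) = 9 \left(- \frac{1}{12} - \frac{C}{12}\right) = - \frac{3}{4} - \frac{3 C}{4}$)
$- \frac{576}{\sqrt{f{\left(-2 \right)} + I{\left(-14,U{\left(2 \right)} \right)}}} = - \frac{576}{\sqrt{0 - - \frac{39}{4}}} = - \frac{576}{\sqrt{0 + \left(- \frac{3}{4} + \frac{21}{2}\right)}} = - \frac{576}{\sqrt{0 + \frac{39}{4}}} = - \frac{576}{\sqrt{\frac{39}{4}}} = - \frac{576}{\frac{1}{2} \sqrt{39}} = - 576 \frac{2 \sqrt{39}}{39} = - \frac{384 \sqrt{39}}{13}$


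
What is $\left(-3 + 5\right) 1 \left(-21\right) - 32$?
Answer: $-74$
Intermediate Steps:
$\left(-3 + 5\right) 1 \left(-21\right) - 32 = 2 \cdot 1 \left(-21\right) - 32 = 2 \left(-21\right) - 32 = -42 - 32 = -74$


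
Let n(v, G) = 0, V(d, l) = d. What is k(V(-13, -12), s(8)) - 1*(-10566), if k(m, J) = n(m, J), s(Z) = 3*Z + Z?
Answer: 10566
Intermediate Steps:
s(Z) = 4*Z
k(m, J) = 0
k(V(-13, -12), s(8)) - 1*(-10566) = 0 - 1*(-10566) = 0 + 10566 = 10566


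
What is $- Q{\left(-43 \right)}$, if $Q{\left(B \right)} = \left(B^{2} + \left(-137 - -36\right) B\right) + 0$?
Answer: $-6192$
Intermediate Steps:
$Q{\left(B \right)} = B^{2} - 101 B$ ($Q{\left(B \right)} = \left(B^{2} + \left(-137 + 36\right) B\right) + 0 = \left(B^{2} - 101 B\right) + 0 = B^{2} - 101 B$)
$- Q{\left(-43 \right)} = - \left(-43\right) \left(-101 - 43\right) = - \left(-43\right) \left(-144\right) = \left(-1\right) 6192 = -6192$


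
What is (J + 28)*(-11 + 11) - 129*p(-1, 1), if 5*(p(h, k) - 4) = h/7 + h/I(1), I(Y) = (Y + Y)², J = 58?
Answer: -70821/140 ≈ -505.86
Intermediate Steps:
I(Y) = 4*Y² (I(Y) = (2*Y)² = 4*Y²)
p(h, k) = 4 + 11*h/140 (p(h, k) = 4 + (h/7 + h/((4*1²)))/5 = 4 + (h*(⅐) + h/((4*1)))/5 = 4 + (h/7 + h/4)/5 = 4 + (11*h/28)/5 = 4 + 11*h/140)
(J + 28)*(-11 + 11) - 129*p(-1, 1) = (58 + 28)*(-11 + 11) - 129*(4 + (11/140)*(-1)) = 86*0 - 129*(4 - 11/140) = 0 - 129*549/140 = 0 - 70821/140 = -70821/140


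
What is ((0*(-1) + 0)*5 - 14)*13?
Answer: -182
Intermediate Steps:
((0*(-1) + 0)*5 - 14)*13 = ((0 + 0)*5 - 14)*13 = (0*5 - 14)*13 = (0 - 14)*13 = -14*13 = -182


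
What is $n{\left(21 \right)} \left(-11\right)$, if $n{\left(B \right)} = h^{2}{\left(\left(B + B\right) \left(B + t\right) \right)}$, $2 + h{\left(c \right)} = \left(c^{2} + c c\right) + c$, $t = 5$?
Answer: $-62623900859564$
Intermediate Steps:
$h{\left(c \right)} = -2 + c + 2 c^{2}$ ($h{\left(c \right)} = -2 + \left(\left(c^{2} + c c\right) + c\right) = -2 + \left(\left(c^{2} + c^{2}\right) + c\right) = -2 + \left(2 c^{2} + c\right) = -2 + \left(c + 2 c^{2}\right) = -2 + c + 2 c^{2}$)
$n{\left(B \right)} = \left(-2 + 2 B \left(5 + B\right) + 8 B^{2} \left(5 + B\right)^{2}\right)^{2}$ ($n{\left(B \right)} = \left(-2 + \left(B + B\right) \left(B + 5\right) + 2 \left(\left(B + B\right) \left(B + 5\right)\right)^{2}\right)^{2} = \left(-2 + 2 B \left(5 + B\right) + 2 \left(2 B \left(5 + B\right)\right)^{2}\right)^{2} = \left(-2 + 2 B \left(5 + B\right) + 2 \cdot 4 B^{2} \left(5 + B\right)^{2}\right)^{2} = \left(-2 + 2 B \left(5 + B\right) + 8 B^{2} \left(5 + B\right)^{2}\right)^{2}$)
$n{\left(21 \right)} \left(-11\right) = 4 \left(-1 + 21 \left(5 + 21\right) + 4 \cdot 21^{2} \left(5 + 21\right)^{2}\right)^{2} \left(-11\right) = 4 \left(-1 + 21 \cdot 26 + 4 \cdot 441 \cdot 26^{2}\right)^{2} \left(-11\right) = 4 \left(-1 + 546 + 4 \cdot 441 \cdot 676\right)^{2} \left(-11\right) = 4 \left(-1 + 546 + 1192464\right)^{2} \left(-11\right) = 4 \cdot 1193009^{2} \left(-11\right) = 4 \cdot 1423270474081 \left(-11\right) = 5693081896324 \left(-11\right) = -62623900859564$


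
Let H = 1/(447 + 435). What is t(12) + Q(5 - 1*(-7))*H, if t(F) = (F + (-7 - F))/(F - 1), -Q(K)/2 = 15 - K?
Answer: -1040/1617 ≈ -0.64317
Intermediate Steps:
H = 1/882 ≈ 0.0011338
Q(K) = -30 + 2*K (Q(K) = -2*(15 - K) = -30 + 2*K)
t(F) = -7/(-1 + F)
t(12) + Q(5 - 1*(-7))*H = -7/(-1 + 12) + (-30 + 2*(5 - 1*(-7)))*(1/882) = -7/11 + (-30 + 2*(5 + 7))*(1/882) = -7*1/11 + (-30 + 2*12)*(1/882) = -7/11 + (-30 + 24)*(1/882) = -7/11 - 6*1/882 = -7/11 - 1/147 = -1040/1617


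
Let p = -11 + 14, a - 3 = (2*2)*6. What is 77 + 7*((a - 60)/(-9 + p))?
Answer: 231/2 ≈ 115.50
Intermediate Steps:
a = 27 (a = 3 + (2*2)*6 = 3 + 4*6 = 3 + 24 = 27)
p = 3
77 + 7*((a - 60)/(-9 + p)) = 77 + 7*((27 - 60)/(-9 + 3)) = 77 + 7*(-33/(-6)) = 77 + 7*(-33*(-1/6)) = 77 + 7*(11/2) = 77 + 77/2 = 231/2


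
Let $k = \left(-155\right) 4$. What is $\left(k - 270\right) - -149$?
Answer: $-741$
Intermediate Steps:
$k = -620$
$\left(k - 270\right) - -149 = \left(-620 - 270\right) - -149 = \left(-620 - 270\right) + 149 = -890 + 149 = -741$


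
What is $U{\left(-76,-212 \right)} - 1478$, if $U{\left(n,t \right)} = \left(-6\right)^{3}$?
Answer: $-1694$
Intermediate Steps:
$U{\left(n,t \right)} = -216$
$U{\left(-76,-212 \right)} - 1478 = -216 - 1478 = -1694$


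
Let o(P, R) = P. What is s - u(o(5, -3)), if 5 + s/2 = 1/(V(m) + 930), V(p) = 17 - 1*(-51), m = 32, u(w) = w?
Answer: -7484/499 ≈ -14.998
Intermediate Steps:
V(p) = 68 (V(p) = 17 + 51 = 68)
s = -4989/499 (s = -10 + 2/(68 + 930) = -10 + 2/998 = -10 + 2*(1/998) = -10 + 1/499 = -4989/499 ≈ -9.9980)
s - u(o(5, -3)) = -4989/499 - 1*5 = -4989/499 - 5 = -7484/499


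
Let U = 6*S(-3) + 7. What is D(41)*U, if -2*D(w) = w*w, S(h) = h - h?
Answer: -11767/2 ≈ -5883.5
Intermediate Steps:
S(h) = 0
D(w) = -w**2/2 (D(w) = -w*w/2 = -w**2/2)
U = 7 (U = 6*0 + 7 = 0 + 7 = 7)
D(41)*U = -1/2*41**2*7 = -1/2*1681*7 = -1681/2*7 = -11767/2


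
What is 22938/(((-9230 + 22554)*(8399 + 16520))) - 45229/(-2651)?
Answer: 7508513790881/440093512078 ≈ 17.061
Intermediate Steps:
22938/(((-9230 + 22554)*(8399 + 16520))) - 45229/(-2651) = 22938/((13324*24919)) - 45229*(-1/2651) = 22938/332020756 + 45229/2651 = 22938*(1/332020756) + 45229/2651 = 11469/166010378 + 45229/2651 = 7508513790881/440093512078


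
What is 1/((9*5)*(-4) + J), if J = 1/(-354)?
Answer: -354/63721 ≈ -0.0055555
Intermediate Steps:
J = -1/354 ≈ -0.0028249
1/((9*5)*(-4) + J) = 1/((9*5)*(-4) - 1/354) = 1/(45*(-4) - 1/354) = 1/(-180 - 1/354) = 1/(-63721/354) = -354/63721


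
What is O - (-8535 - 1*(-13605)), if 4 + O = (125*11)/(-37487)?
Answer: -190210413/37487 ≈ -5074.0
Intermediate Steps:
O = -151323/37487 (O = -4 + (125*11)/(-37487) = -4 + 1375*(-1/37487) = -4 - 1375/37487 = -151323/37487 ≈ -4.0367)
O - (-8535 - 1*(-13605)) = -151323/37487 - (-8535 - 1*(-13605)) = -151323/37487 - (-8535 + 13605) = -151323/37487 - 1*5070 = -151323/37487 - 5070 = -190210413/37487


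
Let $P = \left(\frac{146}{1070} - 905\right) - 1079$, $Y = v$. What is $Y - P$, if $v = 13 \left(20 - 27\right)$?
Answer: $\frac{1012682}{535} \approx 1892.9$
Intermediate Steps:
$v = -91$ ($v = 13 \left(-7\right) = -91$)
$Y = -91$
$P = - \frac{1061367}{535}$ ($P = \left(146 \cdot \frac{1}{1070} - 905\right) - 1079 = \left(\frac{73}{535} - 905\right) - 1079 = - \frac{484102}{535} - 1079 = - \frac{1061367}{535} \approx -1983.9$)
$Y - P = -91 - - \frac{1061367}{535} = -91 + \frac{1061367}{535} = \frac{1012682}{535}$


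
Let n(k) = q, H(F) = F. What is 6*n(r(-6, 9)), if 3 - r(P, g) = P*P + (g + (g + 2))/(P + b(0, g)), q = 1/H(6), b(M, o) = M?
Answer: 1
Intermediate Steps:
q = ⅙ (q = 1/6 = ⅙ ≈ 0.16667)
r(P, g) = 3 - P² - (2 + 2*g)/P (r(P, g) = 3 - (P*P + (g + (g + 2))/(P + 0)) = 3 - (P² + (g + (2 + g))/P) = 3 - (P² + (2 + 2*g)/P) = 3 + (-P² - (2 + 2*g)/P) = 3 - P² - (2 + 2*g)/P)
n(k) = ⅙
6*n(r(-6, 9)) = 6*(⅙) = 1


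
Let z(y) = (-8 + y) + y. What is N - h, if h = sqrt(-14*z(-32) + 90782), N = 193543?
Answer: 193543 - sqrt(91790) ≈ 1.9324e+5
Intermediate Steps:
z(y) = -8 + 2*y
h = sqrt(91790) (h = sqrt(-14*(-8 + 2*(-32)) + 90782) = sqrt(-14*(-8 - 64) + 90782) = sqrt(-14*(-72) + 90782) = sqrt(1008 + 90782) = sqrt(91790) ≈ 302.97)
N - h = 193543 - sqrt(91790)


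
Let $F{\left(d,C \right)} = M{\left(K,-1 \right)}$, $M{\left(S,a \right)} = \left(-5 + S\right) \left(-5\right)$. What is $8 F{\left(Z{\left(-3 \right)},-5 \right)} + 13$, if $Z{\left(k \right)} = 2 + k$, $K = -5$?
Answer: $413$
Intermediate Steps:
$M{\left(S,a \right)} = 25 - 5 S$
$F{\left(d,C \right)} = 50$ ($F{\left(d,C \right)} = 25 - -25 = 25 + 25 = 50$)
$8 F{\left(Z{\left(-3 \right)},-5 \right)} + 13 = 8 \cdot 50 + 13 = 400 + 13 = 413$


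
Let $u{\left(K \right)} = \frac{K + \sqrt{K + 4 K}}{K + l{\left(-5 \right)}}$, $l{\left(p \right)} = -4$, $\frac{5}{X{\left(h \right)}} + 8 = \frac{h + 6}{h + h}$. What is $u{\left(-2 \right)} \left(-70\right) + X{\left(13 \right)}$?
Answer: $- \frac{4540}{189} + \frac{35 i \sqrt{10}}{3} \approx -24.021 + 36.893 i$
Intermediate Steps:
$X{\left(h \right)} = \frac{5}{-8 + \frac{6 + h}{2 h}}$ ($X{\left(h \right)} = \frac{5}{-8 + \frac{h + 6}{h + h}} = \frac{5}{-8 + \frac{6 + h}{2 h}}$)
$u{\left(K \right)} = \frac{K + \sqrt{5} \sqrt{K}}{-4 + K}$ ($u{\left(K \right)} = \frac{K + \sqrt{K + 4 K}}{K - 4} = \frac{K + \sqrt{5 K}}{-4 + K} = \frac{K + \sqrt{5} \sqrt{K}}{-4 + K}$)
$u{\left(-2 \right)} \left(-70\right) + X{\left(13 \right)} = \frac{-2 + \sqrt{5} \sqrt{-2}}{-4 - 2} \left(-70\right) - \frac{130}{-6 + 15 \cdot 13} = \frac{-2 + \sqrt{5} i \sqrt{2}}{-6} \left(-70\right) - \frac{130}{-6 + 195} = - \frac{-2 + i \sqrt{10}}{6} \left(-70\right) - \frac{130}{189} = \left(\frac{1}{3} - \frac{i \sqrt{10}}{6}\right) \left(-70\right) - 130 \cdot \frac{1}{189} = \left(- \frac{70}{3} + \frac{35 i \sqrt{10}}{3}\right) - \frac{130}{189} = - \frac{4540}{189} + \frac{35 i \sqrt{10}}{3}$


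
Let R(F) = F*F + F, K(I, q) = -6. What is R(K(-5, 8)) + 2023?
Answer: 2053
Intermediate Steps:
R(F) = F + F**2 (R(F) = F**2 + F = F + F**2)
R(K(-5, 8)) + 2023 = -6*(1 - 6) + 2023 = -6*(-5) + 2023 = 30 + 2023 = 2053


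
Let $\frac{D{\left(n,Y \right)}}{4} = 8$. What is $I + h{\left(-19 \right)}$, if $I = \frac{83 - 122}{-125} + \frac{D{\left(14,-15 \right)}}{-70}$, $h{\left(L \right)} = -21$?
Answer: $- \frac{18502}{875} \approx -21.145$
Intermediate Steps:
$D{\left(n,Y \right)} = 32$ ($D{\left(n,Y \right)} = 4 \cdot 8 = 32$)
$I = - \frac{127}{875}$ ($I = \frac{83 - 122}{-125} + \frac{32}{-70} = \left(83 - 122\right) \left(- \frac{1}{125}\right) + 32 \left(- \frac{1}{70}\right) = \left(-39\right) \left(- \frac{1}{125}\right) - \frac{16}{35} = \frac{39}{125} - \frac{16}{35} = - \frac{127}{875} \approx -0.14514$)
$I + h{\left(-19 \right)} = - \frac{127}{875} - 21 = - \frac{18502}{875}$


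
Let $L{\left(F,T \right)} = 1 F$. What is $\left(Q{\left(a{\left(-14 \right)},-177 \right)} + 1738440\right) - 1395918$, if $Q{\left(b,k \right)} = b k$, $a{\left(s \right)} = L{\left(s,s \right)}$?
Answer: $345000$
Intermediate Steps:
$L{\left(F,T \right)} = F$
$a{\left(s \right)} = s$
$\left(Q{\left(a{\left(-14 \right)},-177 \right)} + 1738440\right) - 1395918 = \left(\left(-14\right) \left(-177\right) + 1738440\right) - 1395918 = \left(2478 + 1738440\right) - 1395918 = 1740918 - 1395918 = 345000$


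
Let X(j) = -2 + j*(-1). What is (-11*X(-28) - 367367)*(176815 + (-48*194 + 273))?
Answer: -61683349728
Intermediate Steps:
X(j) = -2 - j
(-11*X(-28) - 367367)*(176815 + (-48*194 + 273)) = (-11*(-2 - 1*(-28)) - 367367)*(176815 + (-48*194 + 273)) = (-11*(-2 + 28) - 367367)*(176815 + (-9312 + 273)) = (-11*26 - 367367)*(176815 - 9039) = (-286 - 367367)*167776 = -367653*167776 = -61683349728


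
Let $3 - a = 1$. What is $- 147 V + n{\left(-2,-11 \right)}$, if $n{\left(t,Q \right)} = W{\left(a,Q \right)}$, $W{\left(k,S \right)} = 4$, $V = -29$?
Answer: $4267$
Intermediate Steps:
$a = 2$ ($a = 3 - 1 = 2$)
$n{\left(t,Q \right)} = 4$
$- 147 V + n{\left(-2,-11 \right)} = \left(-147\right) \left(-29\right) + 4 = 4263 + 4 = 4267$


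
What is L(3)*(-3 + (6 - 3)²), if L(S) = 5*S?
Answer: 90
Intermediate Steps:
L(3)*(-3 + (6 - 3)²) = (5*3)*(-3 + (6 - 3)²) = 15*(-3 + 3²) = 15*(-3 + 9) = 15*6 = 90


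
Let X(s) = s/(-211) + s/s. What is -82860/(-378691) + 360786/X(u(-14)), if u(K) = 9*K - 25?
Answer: 14414101371453/68543071 ≈ 2.1029e+5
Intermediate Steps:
u(K) = -25 + 9*K
X(s) = 1 - s/211 (X(s) = s*(-1/211) + 1 = -s/211 + 1 = 1 - s/211)
-82860/(-378691) + 360786/X(u(-14)) = -82860/(-378691) + 360786/(1 - (-25 + 9*(-14))/211) = -82860*(-1/378691) + 360786/(1 - (-25 - 126)/211) = 82860/378691 + 360786/(1 - 1/211*(-151)) = 82860/378691 + 360786/(1 + 151/211) = 82860/378691 + 360786/(362/211) = 82860/378691 + 360786*(211/362) = 82860/378691 + 38062923/181 = 14414101371453/68543071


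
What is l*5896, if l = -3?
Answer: -17688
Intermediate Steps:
l*5896 = -3*5896 = -17688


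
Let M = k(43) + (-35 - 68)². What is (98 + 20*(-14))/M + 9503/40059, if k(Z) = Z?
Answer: 46967609/213354234 ≈ 0.22014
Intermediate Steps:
M = 10652 (M = 43 + (-35 - 68)² = 43 + (-103)² = 43 + 10609 = 10652)
(98 + 20*(-14))/M + 9503/40059 = (98 + 20*(-14))/10652 + 9503/40059 = (98 - 280)*(1/10652) + 9503*(1/40059) = -182*1/10652 + 9503/40059 = -91/5326 + 9503/40059 = 46967609/213354234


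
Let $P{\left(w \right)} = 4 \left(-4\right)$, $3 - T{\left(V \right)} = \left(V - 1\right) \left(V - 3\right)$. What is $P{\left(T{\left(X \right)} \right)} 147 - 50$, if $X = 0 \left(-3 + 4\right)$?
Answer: $-2402$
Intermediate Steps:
$X = 0$ ($X = 0 \cdot 1 = 0$)
$T{\left(V \right)} = 3 - \left(-1 + V\right) \left(-3 + V\right)$ ($T{\left(V \right)} = 3 - \left(V - 1\right) \left(V - 3\right) = 3 - \left(-1 + V\right) \left(-3 + V\right)$)
$P{\left(w \right)} = -16$
$P{\left(T{\left(X \right)} \right)} 147 - 50 = \left(-16\right) 147 - 50 = -2352 - 50 = -2402$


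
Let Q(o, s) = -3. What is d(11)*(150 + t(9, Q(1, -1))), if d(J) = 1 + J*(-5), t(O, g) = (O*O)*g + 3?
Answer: 4860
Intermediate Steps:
t(O, g) = 3 + g*O**2 (t(O, g) = O**2*g + 3 = g*O**2 + 3 = 3 + g*O**2)
d(J) = 1 - 5*J
d(11)*(150 + t(9, Q(1, -1))) = (1 - 5*11)*(150 + (3 - 3*9**2)) = (1 - 55)*(150 + (3 - 3*81)) = -54*(150 + (3 - 243)) = -54*(150 - 240) = -54*(-90) = 4860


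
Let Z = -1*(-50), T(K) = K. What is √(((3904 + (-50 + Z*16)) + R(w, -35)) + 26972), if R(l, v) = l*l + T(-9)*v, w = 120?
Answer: 3*√5149 ≈ 215.27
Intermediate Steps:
Z = 50
R(l, v) = l² - 9*v (R(l, v) = l*l - 9*v = l² - 9*v)
√(((3904 + (-50 + Z*16)) + R(w, -35)) + 26972) = √(((3904 + (-50 + 50*16)) + (120² - 9*(-35))) + 26972) = √(((3904 + (-50 + 800)) + (14400 + 315)) + 26972) = √(((3904 + 750) + 14715) + 26972) = √((4654 + 14715) + 26972) = √(19369 + 26972) = √46341 = 3*√5149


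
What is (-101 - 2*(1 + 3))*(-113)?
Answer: 12317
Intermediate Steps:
(-101 - 2*(1 + 3))*(-113) = (-101 - 2*4)*(-113) = (-101 - 8)*(-113) = -109*(-113) = 12317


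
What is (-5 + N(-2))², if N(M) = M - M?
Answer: 25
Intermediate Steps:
N(M) = 0
(-5 + N(-2))² = (-5 + 0)² = (-5)² = 25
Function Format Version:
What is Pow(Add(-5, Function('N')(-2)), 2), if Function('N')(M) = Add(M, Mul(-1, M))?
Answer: 25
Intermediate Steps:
Function('N')(M) = 0
Pow(Add(-5, Function('N')(-2)), 2) = Pow(Add(-5, 0), 2) = Pow(-5, 2) = 25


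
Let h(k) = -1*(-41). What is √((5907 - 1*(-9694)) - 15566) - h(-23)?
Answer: -41 + √35 ≈ -35.084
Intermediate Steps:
h(k) = 41
√((5907 - 1*(-9694)) - 15566) - h(-23) = √((5907 - 1*(-9694)) - 15566) - 1*41 = √((5907 + 9694) - 15566) - 41 = √(15601 - 15566) - 41 = √35 - 41 = -41 + √35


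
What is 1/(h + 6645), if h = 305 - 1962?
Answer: 1/4988 ≈ 0.00020048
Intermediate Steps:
h = -1657
1/(h + 6645) = 1/(-1657 + 6645) = 1/4988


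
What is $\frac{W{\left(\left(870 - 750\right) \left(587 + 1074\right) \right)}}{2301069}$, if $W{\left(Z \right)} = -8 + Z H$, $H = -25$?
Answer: $- \frac{4983008}{2301069} \approx -2.1655$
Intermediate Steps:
$W{\left(Z \right)} = -8 - 25 Z$ ($W{\left(Z \right)} = -8 + Z \left(-25\right) = -8 - 25 Z$)
$\frac{W{\left(\left(870 - 750\right) \left(587 + 1074\right) \right)}}{2301069} = \frac{-8 - 25 \left(870 - 750\right) \left(587 + 1074\right)}{2301069} = \left(-8 - 25 \cdot 120 \cdot 1661\right) \frac{1}{2301069} = \left(-8 - 4983000\right) \frac{1}{2301069} = \left(-4983008\right) \frac{1}{2301069} = - \frac{4983008}{2301069}$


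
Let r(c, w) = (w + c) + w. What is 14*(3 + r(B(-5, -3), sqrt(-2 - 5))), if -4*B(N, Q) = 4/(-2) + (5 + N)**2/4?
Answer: 49 + 28*I*sqrt(7) ≈ 49.0 + 74.081*I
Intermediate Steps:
B(N, Q) = 1/2 - (5 + N)**2/16 (B(N, Q) = -(4/(-2) + (5 + N)**2/4)/4 = -(4*(-1/2) + (5 + N)**2*(1/4))/4 = -(-2 + (5 + N)**2/4)/4 = 1/2 - (5 + N)**2/16)
r(c, w) = c + 2*w (r(c, w) = (c + w) + w = c + 2*w)
14*(3 + r(B(-5, -3), sqrt(-2 - 5))) = 14*(3 + ((1/2 - (5 - 5)**2/16) + 2*sqrt(-2 - 5))) = 14*(3 + ((1/2 - 1/16*0**2) + 2*sqrt(-7))) = 14*(3 + ((1/2 - 1/16*0) + 2*(I*sqrt(7)))) = 14*(3 + ((1/2 + 0) + 2*I*sqrt(7))) = 14*(3 + (1/2 + 2*I*sqrt(7))) = 14*(7/2 + 2*I*sqrt(7)) = 49 + 28*I*sqrt(7)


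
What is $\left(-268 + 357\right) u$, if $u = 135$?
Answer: $12015$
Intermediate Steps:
$\left(-268 + 357\right) u = \left(-268 + 357\right) 135 = 89 \cdot 135 = 12015$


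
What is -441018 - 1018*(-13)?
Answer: -427784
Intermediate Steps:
-441018 - 1018*(-13) = -441018 + 13234 = -427784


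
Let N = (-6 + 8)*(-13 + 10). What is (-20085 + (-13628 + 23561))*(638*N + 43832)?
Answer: -406120608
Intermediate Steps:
N = -6 (N = 2*(-3) = -6)
(-20085 + (-13628 + 23561))*(638*N + 43832) = (-20085 + (-13628 + 23561))*(638*(-6) + 43832) = (-20085 + 9933)*(-3828 + 43832) = -10152*40004 = -406120608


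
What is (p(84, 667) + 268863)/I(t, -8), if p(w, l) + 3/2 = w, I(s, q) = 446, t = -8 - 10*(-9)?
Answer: 537891/892 ≈ 603.02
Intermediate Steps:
t = 82 (t = -8 + 90 = 82)
p(w, l) = -3/2 + w
(p(84, 667) + 268863)/I(t, -8) = ((-3/2 + 84) + 268863)/446 = (165/2 + 268863)*(1/446) = (537891/2)*(1/446) = 537891/892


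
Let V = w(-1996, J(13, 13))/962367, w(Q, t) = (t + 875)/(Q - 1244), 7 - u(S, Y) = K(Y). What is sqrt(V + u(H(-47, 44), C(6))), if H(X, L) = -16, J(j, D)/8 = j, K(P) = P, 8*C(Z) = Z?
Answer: sqrt(187545414722949570)/173226060 ≈ 2.5000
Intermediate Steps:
C(Z) = Z/8
J(j, D) = 8*j
u(S, Y) = 7 - Y
w(Q, t) = (875 + t)/(-1244 + Q)
V = -979/3118069080 (V = ((875 + 8*13)/(-1244 - 1996))/962367 = ((875 + 104)/(-3240))*(1/962367) = -1/3240*979*(1/962367) = -979/3240*1/962367 = -979/3118069080 ≈ -3.1398e-7)
sqrt(V + u(H(-47, 44), C(6))) = sqrt(-979/3118069080 + (7 - 6/8)) = sqrt(-979/3118069080 + (7 - 1*3/4)) = sqrt(-979/3118069080 + (7 - 3/4)) = sqrt(-979/3118069080 + 25/4) = sqrt(19487930771/3118069080) = sqrt(187545414722949570)/173226060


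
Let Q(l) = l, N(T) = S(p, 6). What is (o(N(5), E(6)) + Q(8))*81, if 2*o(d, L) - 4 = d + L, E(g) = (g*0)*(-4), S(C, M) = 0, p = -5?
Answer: 810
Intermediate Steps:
N(T) = 0
E(g) = 0 (E(g) = 0*(-4) = 0)
o(d, L) = 2 + L/2 + d/2 (o(d, L) = 2 + (d + L)/2 = 2 + (L + d)/2 = 2 + (L/2 + d/2) = 2 + L/2 + d/2)
(o(N(5), E(6)) + Q(8))*81 = ((2 + (1/2)*0 + (1/2)*0) + 8)*81 = ((2 + 0 + 0) + 8)*81 = (2 + 8)*81 = 10*81 = 810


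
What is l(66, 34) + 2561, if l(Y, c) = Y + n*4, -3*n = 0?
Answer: 2627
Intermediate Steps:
n = 0 (n = -1/3*0 = 0)
l(Y, c) = Y (l(Y, c) = Y + 0*4 = Y + 0 = Y)
l(66, 34) + 2561 = 66 + 2561 = 2627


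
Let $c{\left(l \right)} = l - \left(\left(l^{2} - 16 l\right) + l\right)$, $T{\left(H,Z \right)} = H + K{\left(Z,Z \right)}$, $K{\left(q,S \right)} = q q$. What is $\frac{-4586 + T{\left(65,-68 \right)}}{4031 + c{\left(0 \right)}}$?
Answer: $\frac{103}{4031} \approx 0.025552$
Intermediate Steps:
$K{\left(q,S \right)} = q^{2}$
$T{\left(H,Z \right)} = H + Z^{2}$
$c{\left(l \right)} = - l^{2} + 16 l$ ($c{\left(l \right)} = l - \left(l^{2} - 15 l\right) = - l^{2} + 16 l$)
$\frac{-4586 + T{\left(65,-68 \right)}}{4031 + c{\left(0 \right)}} = \frac{-4586 + \left(65 + \left(-68\right)^{2}\right)}{4031 + 0 \left(16 - 0\right)} = \frac{-4586 + \left(65 + 4624\right)}{4031 + 0 \left(16 + 0\right)} = \frac{-4586 + 4689}{4031 + 0 \cdot 16} = \frac{103}{4031 + 0} = \frac{103}{4031}$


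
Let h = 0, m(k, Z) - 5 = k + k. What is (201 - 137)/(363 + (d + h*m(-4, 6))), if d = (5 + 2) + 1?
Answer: 64/371 ≈ 0.17251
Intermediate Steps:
m(k, Z) = 5 + 2*k (m(k, Z) = 5 + (k + k) = 5 + 2*k)
d = 8 (d = 7 + 1 = 8)
(201 - 137)/(363 + (d + h*m(-4, 6))) = (201 - 137)/(363 + (8 + 0*(5 + 2*(-4)))) = 64/(363 + (8 + 0*(5 - 8))) = 64/(363 + (8 + 0*(-3))) = 64/(363 + (8 + 0)) = 64/(363 + 8) = 64/371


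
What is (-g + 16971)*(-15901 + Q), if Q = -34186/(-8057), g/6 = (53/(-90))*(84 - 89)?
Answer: -6514157497060/24171 ≈ -2.6950e+8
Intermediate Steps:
g = 53/3 (g = 6*((53/(-90))*(84 - 89)) = 6*((53*(-1/90))*(-5)) = 6*(-53/90*(-5)) = 6*(53/18) = 53/3 ≈ 17.667)
Q = 34186/8057 (Q = -34186*(-1/8057) = 34186/8057 ≈ 4.2430)
(-g + 16971)*(-15901 + Q) = (-1*53/3 + 16971)*(-15901 + 34186/8057) = (-53/3 + 16971)*(-128080171/8057) = (50860/3)*(-128080171/8057) = -6514157497060/24171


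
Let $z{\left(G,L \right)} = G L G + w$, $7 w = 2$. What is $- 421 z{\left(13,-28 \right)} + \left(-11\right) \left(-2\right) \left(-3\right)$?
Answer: $\frac{13943900}{7} \approx 1.992 \cdot 10^{6}$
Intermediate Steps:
$w = \frac{2}{7}$ ($w = \frac{1}{7} \cdot 2 = \frac{2}{7} \approx 0.28571$)
$z{\left(G,L \right)} = \frac{2}{7} + L G^{2}$ ($z{\left(G,L \right)} = G L G + \frac{2}{7} = L G^{2} + \frac{2}{7} = \frac{2}{7} + L G^{2}$)
$- 421 z{\left(13,-28 \right)} + \left(-11\right) \left(-2\right) \left(-3\right) = - 421 \left(\frac{2}{7} - 28 \cdot 13^{2}\right) + \left(-11\right) \left(-2\right) \left(-3\right) = - 421 \left(\frac{2}{7} - 4732\right) + 22 \left(-3\right) = - 421 \left(\frac{2}{7} - 4732\right) - 66 = \left(-421\right) \left(- \frac{33122}{7}\right) - 66 = \frac{13944362}{7} - 66 = \frac{13943900}{7}$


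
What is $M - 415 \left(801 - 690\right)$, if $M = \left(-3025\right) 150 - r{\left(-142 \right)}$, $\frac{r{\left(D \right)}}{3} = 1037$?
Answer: $-502926$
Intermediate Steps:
$r{\left(D \right)} = 3111$ ($r{\left(D \right)} = 3 \cdot 1037 = 3111$)
$M = -456861$ ($M = \left(-3025\right) 150 - 3111 = -453750 - 3111 = -456861$)
$M - 415 \left(801 - 690\right) = -456861 - 415 \left(801 - 690\right) = -456861 - 46065 = -502926$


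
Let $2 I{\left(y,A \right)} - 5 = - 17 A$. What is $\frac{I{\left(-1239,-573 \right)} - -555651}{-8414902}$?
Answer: $- \frac{280262}{4207451} \approx -0.066611$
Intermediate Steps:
$I{\left(y,A \right)} = \frac{5}{2} - \frac{17 A}{2}$ ($I{\left(y,A \right)} = \frac{5}{2} + \frac{\left(-17\right) A}{2} = \frac{5}{2} - \frac{17 A}{2}$)
$\frac{I{\left(-1239,-573 \right)} - -555651}{-8414902} = \frac{\left(\frac{5}{2} - - \frac{9741}{2}\right) - -555651}{-8414902} = \left(\left(\frac{5}{2} + \frac{9741}{2}\right) + 555651\right) \left(- \frac{1}{8414902}\right) = \left(4873 + 555651\right) \left(- \frac{1}{8414902}\right) = 560524 \left(- \frac{1}{8414902}\right) = - \frac{280262}{4207451}$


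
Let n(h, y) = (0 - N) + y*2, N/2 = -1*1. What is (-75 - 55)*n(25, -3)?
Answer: 520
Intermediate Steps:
N = -2 (N = 2*(-1*1) = 2*(-1) = -2)
n(h, y) = 2 + 2*y (n(h, y) = (0 - 1*(-2)) + y*2 = (0 + 2) + 2*y = 2 + 2*y)
(-75 - 55)*n(25, -3) = (-75 - 55)*(2 + 2*(-3)) = -130*(2 - 6) = -130*(-4) = 520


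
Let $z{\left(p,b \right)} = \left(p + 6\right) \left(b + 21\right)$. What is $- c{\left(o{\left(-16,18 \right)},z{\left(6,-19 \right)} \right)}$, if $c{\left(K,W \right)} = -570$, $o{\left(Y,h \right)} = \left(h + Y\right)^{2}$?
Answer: $570$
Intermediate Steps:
$o{\left(Y,h \right)} = \left(Y + h\right)^{2}$
$z{\left(p,b \right)} = \left(6 + p\right) \left(21 + b\right)$
$- c{\left(o{\left(-16,18 \right)},z{\left(6,-19 \right)} \right)} = \left(-1\right) \left(-570\right) = 570$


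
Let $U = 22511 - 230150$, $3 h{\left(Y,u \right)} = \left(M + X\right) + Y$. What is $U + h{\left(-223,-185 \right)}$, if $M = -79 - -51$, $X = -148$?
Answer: $-207772$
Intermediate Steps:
$M = -28$ ($M = -79 + 51 = -28$)
$h{\left(Y,u \right)} = - \frac{176}{3} + \frac{Y}{3}$ ($h{\left(Y,u \right)} = \frac{\left(-28 - 148\right) + Y}{3} = \frac{-176 + Y}{3} = - \frac{176}{3} + \frac{Y}{3}$)
$U = -207639$ ($U = 22511 - 230150 = -207639$)
$U + h{\left(-223,-185 \right)} = -207639 + \left(- \frac{176}{3} + \frac{1}{3} \left(-223\right)\right) = -207639 - 133 = -207772$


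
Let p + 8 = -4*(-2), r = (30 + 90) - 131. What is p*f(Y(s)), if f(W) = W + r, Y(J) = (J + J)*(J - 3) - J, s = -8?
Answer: 0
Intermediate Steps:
Y(J) = -J + 2*J*(-3 + J) (Y(J) = (2*J)*(-3 + J) - J = 2*J*(-3 + J) - J = -J + 2*J*(-3 + J))
r = -11 (r = 120 - 131 = -11)
f(W) = -11 + W (f(W) = W - 11 = -11 + W)
p = 0 (p = -8 - 4*(-2) = -8 + 8 = 0)
p*f(Y(s)) = 0*(-11 - 8*(-7 + 2*(-8))) = 0*(-11 - 8*(-7 - 16)) = 0*(-11 - 8*(-23)) = 0*(-11 + 184) = 0*173 = 0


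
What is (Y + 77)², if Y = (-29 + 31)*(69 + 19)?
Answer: 64009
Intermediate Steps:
Y = 176 (Y = 2*88 = 176)
(Y + 77)² = (176 + 77)² = 253² = 64009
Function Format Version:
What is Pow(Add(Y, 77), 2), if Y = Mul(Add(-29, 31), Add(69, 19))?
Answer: 64009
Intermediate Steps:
Y = 176 (Y = Mul(2, 88) = 176)
Pow(Add(Y, 77), 2) = Pow(Add(176, 77), 2) = Pow(253, 2) = 64009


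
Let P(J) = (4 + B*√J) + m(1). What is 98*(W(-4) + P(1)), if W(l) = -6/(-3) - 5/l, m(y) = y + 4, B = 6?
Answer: 3577/2 ≈ 1788.5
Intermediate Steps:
m(y) = 4 + y
W(l) = 2 - 5/l (W(l) = -6*(-⅓) - 5/l = 2 - 5/l)
P(J) = 9 + 6*√J (P(J) = (4 + 6*√J) + (4 + 1) = (4 + 6*√J) + 5 = 9 + 6*√J)
98*(W(-4) + P(1)) = 98*((2 - 5/(-4)) + (9 + 6*√1)) = 98*((2 - 5*(-¼)) + (9 + 6*1)) = 98*((2 + 5/4) + (9 + 6)) = 98*(13/4 + 15) = 98*(73/4) = 3577/2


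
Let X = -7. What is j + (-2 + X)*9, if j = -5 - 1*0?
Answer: -86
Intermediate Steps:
j = -5 (j = -5 + 0 = -5)
j + (-2 + X)*9 = -5 + (-2 - 7)*9 = -5 - 9*9 = -5 - 81 = -86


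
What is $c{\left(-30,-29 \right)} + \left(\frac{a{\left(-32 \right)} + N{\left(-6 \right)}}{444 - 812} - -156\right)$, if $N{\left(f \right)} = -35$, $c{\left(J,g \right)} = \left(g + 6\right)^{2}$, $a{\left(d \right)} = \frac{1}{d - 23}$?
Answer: $\frac{6933163}{10120} \approx 685.09$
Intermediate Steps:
$a{\left(d \right)} = \frac{1}{-23 + d}$
$c{\left(J,g \right)} = \left(6 + g\right)^{2}$
$c{\left(-30,-29 \right)} + \left(\frac{a{\left(-32 \right)} + N{\left(-6 \right)}}{444 - 812} - -156\right) = \left(6 - 29\right)^{2} + \left(\frac{\frac{1}{-23 - 32} - 35}{444 - 812} - -156\right) = \left(-23\right)^{2} + \left(\frac{\frac{1}{-55} - 35}{-368} + 156\right) = 529 + \left(\left(- \frac{1}{55} - 35\right) \left(- \frac{1}{368}\right) + 156\right) = 529 + \left(\left(- \frac{1926}{55}\right) \left(- \frac{1}{368}\right) + 156\right) = 529 + \left(\frac{963}{10120} + 156\right) = 529 + \frac{1579683}{10120} = \frac{6933163}{10120}$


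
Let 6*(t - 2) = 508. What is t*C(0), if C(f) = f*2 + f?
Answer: 0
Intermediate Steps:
C(f) = 3*f (C(f) = 2*f + f = 3*f)
t = 260/3 (t = 2 + (⅙)*508 = 2 + 254/3 = 260/3 ≈ 86.667)
t*C(0) = 260*(3*0)/3 = (260/3)*0 = 0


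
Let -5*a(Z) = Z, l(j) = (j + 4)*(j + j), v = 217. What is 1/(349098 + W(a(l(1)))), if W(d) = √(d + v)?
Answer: 349098/121869413389 - √215/121869413389 ≈ 2.8644e-6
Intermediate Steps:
l(j) = 2*j*(4 + j) (l(j) = (4 + j)*(2*j) = 2*j*(4 + j))
a(Z) = -Z/5
W(d) = √(217 + d) (W(d) = √(d + 217) = √(217 + d))
1/(349098 + W(a(l(1)))) = 1/(349098 + √(217 - 2*(4 + 1)/5)) = 1/(349098 + √(217 - 2*5/5)) = 1/(349098 + √(217 - ⅕*10)) = 1/(349098 + √(217 - 2)) = 1/(349098 + √215)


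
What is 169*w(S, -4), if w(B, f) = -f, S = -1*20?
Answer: 676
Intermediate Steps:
S = -20
169*w(S, -4) = 169*(-1*(-4)) = 169*4 = 676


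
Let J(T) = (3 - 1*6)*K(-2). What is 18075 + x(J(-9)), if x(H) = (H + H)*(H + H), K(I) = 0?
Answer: 18075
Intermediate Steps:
J(T) = 0 (J(T) = (3 - 1*6)*0 = (3 - 6)*0 = -3*0 = 0)
x(H) = 4*H**2 (x(H) = (2*H)*(2*H) = 4*H**2)
18075 + x(J(-9)) = 18075 + 4*0**2 = 18075 + 4*0 = 18075 + 0 = 18075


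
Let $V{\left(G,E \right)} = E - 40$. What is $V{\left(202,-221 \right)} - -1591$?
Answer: $1330$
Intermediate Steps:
$V{\left(G,E \right)} = -40 + E$ ($V{\left(G,E \right)} = E - 40 = -40 + E$)
$V{\left(202,-221 \right)} - -1591 = \left(-40 - 221\right) - -1591 = -261 + 1591 = 1330$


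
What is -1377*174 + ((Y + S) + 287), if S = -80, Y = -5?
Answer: -239396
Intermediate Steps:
-1377*174 + ((Y + S) + 287) = -1377*174 + ((-5 - 80) + 287) = -239598 + (-85 + 287) = -239598 + 202 = -239396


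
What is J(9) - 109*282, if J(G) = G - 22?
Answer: -30751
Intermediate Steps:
J(G) = -22 + G
J(9) - 109*282 = (-22 + 9) - 109*282 = -13 - 1*30738 = -13 - 30738 = -30751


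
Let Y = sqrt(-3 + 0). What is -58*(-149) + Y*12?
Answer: 8642 + 12*I*sqrt(3) ≈ 8642.0 + 20.785*I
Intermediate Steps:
Y = I*sqrt(3) (Y = sqrt(-3) = I*sqrt(3) ≈ 1.732*I)
-58*(-149) + Y*12 = -58*(-149) + (I*sqrt(3))*12 = 8642 + 12*I*sqrt(3)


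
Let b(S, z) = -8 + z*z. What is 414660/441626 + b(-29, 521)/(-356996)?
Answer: 454195021/2542882508 ≈ 0.17861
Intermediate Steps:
b(S, z) = -8 + z²
414660/441626 + b(-29, 521)/(-356996) = 414660/441626 + (-8 + 521²)/(-356996) = 414660*(1/441626) + (-8 + 271441)*(-1/356996) = 207330/220813 + 271433*(-1/356996) = 207330/220813 - 271433/356996 = 454195021/2542882508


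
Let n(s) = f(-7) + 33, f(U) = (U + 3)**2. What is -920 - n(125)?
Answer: -969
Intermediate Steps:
f(U) = (3 + U)**2
n(s) = 49 (n(s) = (3 - 7)**2 + 33 = (-4)**2 + 33 = 16 + 33 = 49)
-920 - n(125) = -920 - 1*49 = -920 - 49 = -969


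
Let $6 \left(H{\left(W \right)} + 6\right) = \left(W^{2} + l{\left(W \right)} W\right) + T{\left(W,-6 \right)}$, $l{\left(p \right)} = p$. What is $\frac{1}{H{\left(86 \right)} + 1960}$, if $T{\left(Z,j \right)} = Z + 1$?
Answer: $\frac{6}{26603} \approx 0.00022554$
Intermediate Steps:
$T{\left(Z,j \right)} = 1 + Z$
$H{\left(W \right)} = - \frac{35}{6} + \frac{W^{2}}{3} + \frac{W}{6}$ ($H{\left(W \right)} = -6 + \frac{\left(W^{2} + W W\right) + \left(1 + W\right)}{6} = -6 + \frac{\left(W^{2} + W^{2}\right) + \left(1 + W\right)}{6} = -6 + \frac{2 W^{2} + \left(1 + W\right)}{6} = -6 + \frac{1 + W + 2 W^{2}}{6} = -6 + \left(\frac{1}{6} + \frac{W^{2}}{3} + \frac{W}{6}\right) = - \frac{35}{6} + \frac{W^{2}}{3} + \frac{W}{6}$)
$\frac{1}{H{\left(86 \right)} + 1960} = \frac{1}{\left(- \frac{35}{6} + \frac{86^{2}}{3} + \frac{1}{6} \cdot 86\right) + 1960} = \frac{1}{\left(- \frac{35}{6} + \frac{1}{3} \cdot 7396 + \frac{43}{3}\right) + 1960} = \frac{1}{\left(- \frac{35}{6} + \frac{7396}{3} + \frac{43}{3}\right) + 1960} = \frac{1}{\frac{14843}{6} + 1960} = \frac{1}{\frac{26603}{6}} = \frac{6}{26603}$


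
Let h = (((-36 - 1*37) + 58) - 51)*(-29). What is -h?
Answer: -1914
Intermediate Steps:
h = 1914 (h = (((-36 - 37) + 58) - 51)*(-29) = ((-73 + 58) - 51)*(-29) = (-15 - 51)*(-29) = -66*(-29) = 1914)
-h = -1*1914 = -1914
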